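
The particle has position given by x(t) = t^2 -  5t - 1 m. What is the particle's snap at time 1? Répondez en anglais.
Starting from position x(t) = t^2 - 5·t - 1, we take 4 derivatives. Differentiating position, we get velocity: v(t) = 2·t - 5. Taking d/dt of v(t), we find a(t) = 2. The derivative of acceleration gives jerk: j(t) = 0. Taking d/dt of j(t), we find s(t) = 0. We have snap s(t) = 0. Substituting t = 1: s(1) = 0.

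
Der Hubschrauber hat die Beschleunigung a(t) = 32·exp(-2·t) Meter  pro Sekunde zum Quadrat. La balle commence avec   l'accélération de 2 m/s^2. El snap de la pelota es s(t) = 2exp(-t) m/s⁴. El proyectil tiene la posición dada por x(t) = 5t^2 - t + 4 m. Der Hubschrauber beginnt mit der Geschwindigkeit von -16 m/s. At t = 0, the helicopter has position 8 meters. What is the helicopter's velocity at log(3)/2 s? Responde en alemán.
Wir müssen das Integral unserer Gleichung für die Beschleunigung a(t) = 32·exp(-2·t) 1-mal finden. Durch Integration von der Beschleunigung und Verwendung der Anfangsbedingung v(0) = -16, erhalten wir v(t) = -16·exp(-2·t). Mit v(t) = -16·exp(-2·t) und Einsetzen von t = log(3)/2, finden wir v = -16/3.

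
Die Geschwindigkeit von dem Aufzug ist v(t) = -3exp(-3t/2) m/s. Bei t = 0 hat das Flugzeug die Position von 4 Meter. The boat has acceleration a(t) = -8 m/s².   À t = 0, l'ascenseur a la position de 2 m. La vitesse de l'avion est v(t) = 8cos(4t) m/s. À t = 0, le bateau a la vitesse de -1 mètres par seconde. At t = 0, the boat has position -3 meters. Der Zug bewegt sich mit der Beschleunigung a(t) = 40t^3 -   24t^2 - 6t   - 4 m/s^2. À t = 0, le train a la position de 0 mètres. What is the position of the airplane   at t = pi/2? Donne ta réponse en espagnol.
Para resolver esto, necesitamos tomar 1 antiderivada de nuestra ecuación de la velocidad v(t) = 8·cos(4·t). Tomando ∫v(t)dt y aplicando x(0) = 4, encontramos x(t) = 2·sin(4·t) + 4. Usando x(t) = 2·sin(4·t) + 4 y sustituyendo t = pi/2, encontramos x = 4.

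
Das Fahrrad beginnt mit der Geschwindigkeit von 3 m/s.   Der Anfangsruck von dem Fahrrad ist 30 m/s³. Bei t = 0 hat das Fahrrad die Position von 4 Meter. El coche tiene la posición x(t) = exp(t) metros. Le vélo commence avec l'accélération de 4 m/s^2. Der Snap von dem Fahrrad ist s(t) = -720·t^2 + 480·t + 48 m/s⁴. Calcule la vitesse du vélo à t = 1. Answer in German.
Wir müssen das Integral unserer Gleichung für den Snap s(t) = -720·t^2 + 480·t + 48 3-mal finden. Das Integral von dem Snap ist der Ruck. Mit j(0) = 30 erhalten wir j(t) = -240·t^3 + 240·t^2 + 48·t + 30. Durch Integration von dem Ruck und Verwendung der Anfangsbedingung a(0) = 4, erhalten wir a(t) = -60·t^4 + 80·t^3 + 24·t^2 + 30·t + 4. Mit ∫a(t)dt und Anwendung von v(0) = 3, finden wir v(t) = -12·t^5 + 20·t^4 + 8·t^3 + 15·t^2 + 4·t + 3. Aus der Gleichung für die Geschwindigkeit v(t) = -12·t^5 + 20·t^4 + 8·t^3 + 15·t^2 + 4·t + 3, setzen wir t = 1 ein und erhalten v = 38.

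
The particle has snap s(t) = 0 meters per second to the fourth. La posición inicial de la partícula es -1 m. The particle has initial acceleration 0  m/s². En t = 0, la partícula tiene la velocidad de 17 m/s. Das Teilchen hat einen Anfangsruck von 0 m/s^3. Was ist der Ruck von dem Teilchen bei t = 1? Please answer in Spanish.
Partiendo del snap s(t) = 0, tomamos 1 antiderivada. La integral del snap, con j(0) = 0, da la sacudida: j(t) = 0. Tenemos la sacudida j(t) = 0. Sustituyendo t = 1: j(1) = 0.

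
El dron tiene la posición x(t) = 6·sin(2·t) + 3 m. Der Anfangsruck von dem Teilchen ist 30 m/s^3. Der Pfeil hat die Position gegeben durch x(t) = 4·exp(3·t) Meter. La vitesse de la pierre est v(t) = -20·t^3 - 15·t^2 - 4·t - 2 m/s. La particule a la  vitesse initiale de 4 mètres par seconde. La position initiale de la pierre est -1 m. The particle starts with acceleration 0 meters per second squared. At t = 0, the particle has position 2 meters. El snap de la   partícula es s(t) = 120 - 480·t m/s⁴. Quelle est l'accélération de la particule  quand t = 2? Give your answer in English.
To find the answer, we compute 2 antiderivatives of s(t) = 120 - 480·t. The antiderivative of snap is jerk. Using j(0) = 30, we get j(t) = -240·t^2 + 120·t + 30. Finding the antiderivative of j(t) and using a(0) = 0: a(t) = 10·t·(-8·t^2 + 6·t + 3). Using a(t) = 10·t·(-8·t^2 + 6·t + 3) and substituting t = 2, we find a = -340.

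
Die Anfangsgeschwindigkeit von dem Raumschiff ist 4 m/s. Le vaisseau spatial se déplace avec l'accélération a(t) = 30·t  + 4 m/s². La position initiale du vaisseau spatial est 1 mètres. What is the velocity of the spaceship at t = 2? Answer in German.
Wir müssen unsere Gleichung für die Beschleunigung a(t) = 30·t + 4 1-mal integrieren. Das Integral von der Beschleunigung ist die Geschwindigkeit. Mit v(0) = 4 erhalten wir v(t) = 15·t^2 + 4·t + 4. Wir haben die Geschwindigkeit v(t) = 15·t^2 + 4·t + 4. Durch Einsetzen von t = 2: v(2) = 72.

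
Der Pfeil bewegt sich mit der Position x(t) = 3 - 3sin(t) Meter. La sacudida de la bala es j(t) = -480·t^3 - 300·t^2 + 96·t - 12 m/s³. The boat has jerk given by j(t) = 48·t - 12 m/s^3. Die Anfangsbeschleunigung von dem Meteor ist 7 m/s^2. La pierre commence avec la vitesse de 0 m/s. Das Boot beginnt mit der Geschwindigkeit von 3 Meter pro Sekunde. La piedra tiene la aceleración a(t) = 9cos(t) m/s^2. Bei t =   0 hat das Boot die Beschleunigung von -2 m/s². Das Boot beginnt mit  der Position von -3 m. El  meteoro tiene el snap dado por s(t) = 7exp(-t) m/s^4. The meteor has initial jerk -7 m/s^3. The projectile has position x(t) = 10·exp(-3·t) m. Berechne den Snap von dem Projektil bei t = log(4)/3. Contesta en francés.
Nous devons dériver notre équation de la position x(t) = 10·exp(-3·t) 4 fois. En prenant d/dt de x(t), nous trouvons v(t) = -30·exp(-3·t). En dérivant la vitesse, nous obtenons l'accélération: a(t) = 90·exp(-3·t). En dérivant l'accélération, nous obtenons le jerk: j(t) = -270·exp(-3·t). En dérivant le jerk, nous obtenons le snap: s(t) = 810·exp(-3·t). En utilisant s(t) = 810·exp(-3·t) et en substituant t = log(4)/3, nous trouvons s = 405/2.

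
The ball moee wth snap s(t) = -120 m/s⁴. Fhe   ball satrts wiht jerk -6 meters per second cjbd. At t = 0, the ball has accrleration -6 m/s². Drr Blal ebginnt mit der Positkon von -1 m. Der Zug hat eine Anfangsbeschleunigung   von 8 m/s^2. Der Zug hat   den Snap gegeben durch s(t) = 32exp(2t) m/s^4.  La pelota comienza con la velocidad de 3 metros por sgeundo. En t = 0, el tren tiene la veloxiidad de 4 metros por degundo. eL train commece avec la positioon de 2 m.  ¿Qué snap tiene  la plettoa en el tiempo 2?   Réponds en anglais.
We have snap s(t) = -120. Substituting t = 2: s(2) = -120.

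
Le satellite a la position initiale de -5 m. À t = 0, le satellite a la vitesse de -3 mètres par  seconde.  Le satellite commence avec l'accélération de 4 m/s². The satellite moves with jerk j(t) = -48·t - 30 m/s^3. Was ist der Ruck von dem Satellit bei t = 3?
Wir haben den Ruck j(t) = -48·t - 30. Durch Einsetzen von t = 3: j(3) = -174.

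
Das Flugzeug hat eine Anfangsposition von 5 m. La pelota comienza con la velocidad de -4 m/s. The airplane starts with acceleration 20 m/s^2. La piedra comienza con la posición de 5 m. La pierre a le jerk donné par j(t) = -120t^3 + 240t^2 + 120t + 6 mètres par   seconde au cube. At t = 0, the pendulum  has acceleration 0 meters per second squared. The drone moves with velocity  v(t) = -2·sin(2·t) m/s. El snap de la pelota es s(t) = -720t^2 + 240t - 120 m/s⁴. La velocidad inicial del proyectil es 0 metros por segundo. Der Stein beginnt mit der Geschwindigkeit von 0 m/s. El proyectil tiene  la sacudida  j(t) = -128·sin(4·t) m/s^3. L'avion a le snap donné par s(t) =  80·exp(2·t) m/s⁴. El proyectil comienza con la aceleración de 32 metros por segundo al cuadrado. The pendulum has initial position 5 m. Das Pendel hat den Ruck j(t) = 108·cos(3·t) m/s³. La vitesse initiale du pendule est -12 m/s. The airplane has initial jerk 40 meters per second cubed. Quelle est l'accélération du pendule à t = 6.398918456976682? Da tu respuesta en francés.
Nous devons intégrer notre équation du jerk j(t) = 108·cos(3·t) 1 fois. La primitive du jerk est l'accélération. En utilisant a(0) = 0, nous obtenons a(t) = 36·sin(3·t). Nous avons l'accélération a(t) = 36·sin(3·t). En substituant t = 6.398918456976682: a(6.398918456976682) = 12.2495653938360.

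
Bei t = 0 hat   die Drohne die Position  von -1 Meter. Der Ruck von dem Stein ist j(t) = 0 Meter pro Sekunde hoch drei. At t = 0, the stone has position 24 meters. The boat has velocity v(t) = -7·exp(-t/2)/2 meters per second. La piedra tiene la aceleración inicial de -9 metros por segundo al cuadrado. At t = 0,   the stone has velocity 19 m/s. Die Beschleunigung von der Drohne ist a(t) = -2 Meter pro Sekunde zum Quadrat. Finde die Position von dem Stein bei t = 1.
Um dies zu lösen, müssen wir 3 Stammfunktionen unserer Gleichung für den Ruck j(t) = 0 finden. Durch Integration von dem Ruck und Verwendung der Anfangsbedingung a(0) = -9, erhalten wir a(t) = -9. Das Integral von der Beschleunigung ist die Geschwindigkeit. Mit v(0) = 19 erhalten wir v(t) = 19 - 9·t. Mit ∫v(t)dt und Anwendung von x(0) = 24, finden wir x(t) = -9·t^2/2 + 19·t + 24. Aus der Gleichung für die Position x(t) = -9·t^2/2 + 19·t + 24, setzen wir t = 1 ein und erhalten x = 77/2.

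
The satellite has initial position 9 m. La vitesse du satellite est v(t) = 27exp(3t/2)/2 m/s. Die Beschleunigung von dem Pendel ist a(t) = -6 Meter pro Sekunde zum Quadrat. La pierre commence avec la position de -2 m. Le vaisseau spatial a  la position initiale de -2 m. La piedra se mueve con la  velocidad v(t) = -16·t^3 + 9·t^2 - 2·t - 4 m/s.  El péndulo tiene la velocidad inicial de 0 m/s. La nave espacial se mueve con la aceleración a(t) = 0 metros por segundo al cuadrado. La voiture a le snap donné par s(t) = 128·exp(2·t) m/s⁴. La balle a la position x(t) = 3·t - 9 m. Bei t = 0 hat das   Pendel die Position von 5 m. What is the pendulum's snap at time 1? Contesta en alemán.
Wir müssen unsere Gleichung für die Beschleunigung a(t) = -6 2-mal ableiten. Durch Ableiten von der Beschleunigung erhalten wir den Ruck: j(t) = 0. Durch Ableiten von dem Ruck erhalten wir den Snap: s(t) = 0. Mit s(t) = 0 und Einsetzen von t = 1, finden wir s = 0.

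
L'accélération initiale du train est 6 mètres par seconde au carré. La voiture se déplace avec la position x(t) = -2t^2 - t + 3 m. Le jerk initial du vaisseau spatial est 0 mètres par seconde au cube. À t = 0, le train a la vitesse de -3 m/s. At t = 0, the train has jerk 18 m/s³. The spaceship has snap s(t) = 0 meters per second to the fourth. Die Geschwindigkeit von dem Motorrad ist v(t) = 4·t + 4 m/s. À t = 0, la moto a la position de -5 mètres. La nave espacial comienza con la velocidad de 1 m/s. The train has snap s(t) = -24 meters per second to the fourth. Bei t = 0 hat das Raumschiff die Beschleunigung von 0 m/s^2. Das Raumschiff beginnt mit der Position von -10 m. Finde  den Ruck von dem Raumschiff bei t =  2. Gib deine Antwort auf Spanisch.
Para resolver esto, necesitamos tomar 1 antiderivada de nuestra ecuación del snap s(t) = 0. La antiderivada del snap es la sacudida. Usando j(0) = 0, obtenemos j(t) = 0. De la ecuación de la sacudida j(t) = 0, sustituimos t = 2 para obtener j = 0.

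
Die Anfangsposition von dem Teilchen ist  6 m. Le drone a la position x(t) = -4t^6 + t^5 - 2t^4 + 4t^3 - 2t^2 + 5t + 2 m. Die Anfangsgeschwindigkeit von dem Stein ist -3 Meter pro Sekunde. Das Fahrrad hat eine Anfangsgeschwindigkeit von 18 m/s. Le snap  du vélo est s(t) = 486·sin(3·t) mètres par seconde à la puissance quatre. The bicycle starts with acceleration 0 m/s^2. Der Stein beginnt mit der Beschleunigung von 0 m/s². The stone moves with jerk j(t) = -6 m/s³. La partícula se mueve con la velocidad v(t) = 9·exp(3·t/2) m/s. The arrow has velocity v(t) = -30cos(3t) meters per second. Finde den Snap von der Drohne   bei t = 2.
Ausgehend von der Position x(t) = -4·t^6 + t^5 - 2·t^4 + 4·t^3 - 2·t^2 + 5·t + 2, nehmen wir 4 Ableitungen. Durch Ableiten von der Position erhalten wir die Geschwindigkeit: v(t) = -24·t^5 + 5·t^4 - 8·t^3 + 12·t^2 - 4·t + 5. Die Ableitung von der Geschwindigkeit ergibt die Beschleunigung: a(t) = -120·t^4 + 20·t^3 - 24·t^2 + 24·t - 4. Mit d/dt von a(t) finden wir j(t) = -480·t^3 + 60·t^2 - 48·t + 24. Mit d/dt von j(t) finden wir s(t) = -1440·t^2 + 120·t - 48. Aus der Gleichung für den Snap s(t) = -1440·t^2 + 120·t - 48, setzen wir t = 2 ein und erhalten s = -5568.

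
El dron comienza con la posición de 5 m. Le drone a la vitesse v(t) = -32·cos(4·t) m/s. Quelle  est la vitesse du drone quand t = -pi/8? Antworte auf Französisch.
De l'équation de la vitesse v(t) = -32·cos(4·t), nous substituons t = -pi/8 pour obtenir v = 0.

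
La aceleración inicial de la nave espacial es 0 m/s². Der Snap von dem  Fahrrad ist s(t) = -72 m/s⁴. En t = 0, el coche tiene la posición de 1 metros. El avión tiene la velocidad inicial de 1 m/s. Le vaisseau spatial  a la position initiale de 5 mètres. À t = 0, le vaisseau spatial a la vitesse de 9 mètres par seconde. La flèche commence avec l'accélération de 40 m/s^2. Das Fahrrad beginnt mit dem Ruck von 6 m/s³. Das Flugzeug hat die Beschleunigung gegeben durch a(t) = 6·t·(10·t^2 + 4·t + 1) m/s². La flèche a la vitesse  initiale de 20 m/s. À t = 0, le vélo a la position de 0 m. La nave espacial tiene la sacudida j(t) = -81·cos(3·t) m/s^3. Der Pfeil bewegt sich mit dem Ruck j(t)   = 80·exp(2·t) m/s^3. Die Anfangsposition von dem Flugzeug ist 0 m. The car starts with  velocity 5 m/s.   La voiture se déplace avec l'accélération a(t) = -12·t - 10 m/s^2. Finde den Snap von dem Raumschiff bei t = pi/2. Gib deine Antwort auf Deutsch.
Um dies zu lösen, müssen wir 1 Ableitung unserer Gleichung für den Ruck j(t) = -81·cos(3·t) nehmen. Durch Ableiten von dem Ruck erhalten wir den Snap: s(t) = 243·sin(3·t). Aus der Gleichung für den Snap s(t) = 243·sin(3·t), setzen wir t = pi/2 ein und erhalten s = -243.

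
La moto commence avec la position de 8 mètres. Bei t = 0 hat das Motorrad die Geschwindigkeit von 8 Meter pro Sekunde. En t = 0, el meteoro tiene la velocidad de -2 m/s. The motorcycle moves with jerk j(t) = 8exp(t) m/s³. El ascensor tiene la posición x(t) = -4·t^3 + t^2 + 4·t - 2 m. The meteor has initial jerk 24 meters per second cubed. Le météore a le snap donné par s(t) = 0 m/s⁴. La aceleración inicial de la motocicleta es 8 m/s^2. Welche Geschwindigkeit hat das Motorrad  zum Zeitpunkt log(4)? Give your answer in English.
Starting from jerk j(t) = 8·exp(t), we take 2 integrals. Taking ∫j(t)dt and applying a(0) = 8, we find a(t) = 8·exp(t). Integrating acceleration and using the initial condition v(0) = 8, we get v(t) = 8·exp(t). From the given velocity equation v(t) = 8·exp(t), we substitute t = log(4) to get v = 32.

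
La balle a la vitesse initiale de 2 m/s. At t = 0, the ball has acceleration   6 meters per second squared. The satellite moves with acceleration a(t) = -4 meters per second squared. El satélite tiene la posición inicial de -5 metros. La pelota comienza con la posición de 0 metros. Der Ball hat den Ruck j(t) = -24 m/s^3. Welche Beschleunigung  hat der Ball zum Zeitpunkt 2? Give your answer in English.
To solve this, we need to take 1 integral of our jerk equation j(t) = -24. Finding the antiderivative of j(t) and using a(0) = 6: a(t) = 6 - 24·t. From the given acceleration equation a(t) = 6 - 24·t, we substitute t = 2 to get a = -42.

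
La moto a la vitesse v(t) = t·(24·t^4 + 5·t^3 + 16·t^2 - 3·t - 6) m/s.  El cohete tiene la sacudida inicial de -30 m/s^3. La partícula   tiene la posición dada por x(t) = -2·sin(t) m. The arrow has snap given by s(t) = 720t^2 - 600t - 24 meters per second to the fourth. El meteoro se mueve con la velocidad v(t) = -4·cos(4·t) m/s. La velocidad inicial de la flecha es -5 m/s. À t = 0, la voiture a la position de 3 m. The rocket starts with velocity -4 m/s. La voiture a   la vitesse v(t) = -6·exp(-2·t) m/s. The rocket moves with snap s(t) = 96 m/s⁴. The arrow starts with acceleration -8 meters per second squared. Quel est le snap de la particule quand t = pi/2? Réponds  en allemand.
Ausgehend von der Position x(t) = -2·sin(t), nehmen wir 4 Ableitungen. Mit d/dt von x(t) finden wir v(t) = -2·cos(t). Durch Ableiten von der Geschwindigkeit erhalten wir die Beschleunigung: a(t) = 2·sin(t). Die Ableitung von der Beschleunigung ergibt den Ruck: j(t) = 2·cos(t). Die Ableitung von dem Ruck ergibt den Snap: s(t) = -2·sin(t). Mit s(t) = -2·sin(t) und Einsetzen von t = pi/2, finden wir s = -2.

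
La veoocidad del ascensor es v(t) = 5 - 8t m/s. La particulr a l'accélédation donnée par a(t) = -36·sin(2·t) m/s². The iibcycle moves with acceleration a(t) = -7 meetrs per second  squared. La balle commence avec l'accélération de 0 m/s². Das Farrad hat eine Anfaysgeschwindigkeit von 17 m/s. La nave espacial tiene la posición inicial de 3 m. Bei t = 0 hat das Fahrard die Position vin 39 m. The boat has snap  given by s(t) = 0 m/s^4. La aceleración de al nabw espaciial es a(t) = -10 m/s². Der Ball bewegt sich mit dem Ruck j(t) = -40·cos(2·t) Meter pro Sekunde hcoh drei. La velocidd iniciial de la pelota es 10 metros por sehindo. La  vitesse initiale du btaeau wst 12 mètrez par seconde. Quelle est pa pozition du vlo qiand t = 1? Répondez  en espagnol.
Debemos encontrar la integral de nuestra ecuación de la aceleración a(t) = -7 2 veces. La antiderivada de la aceleración es la velocidad. Usando v(0) = 17, obtenemos v(t) = 17 - 7·t. La integral de la velocidad, con x(0) = 39, da la posición: x(t) = -7·t^2/2 + 17·t + 39. De la ecuación de la posición x(t) = -7·t^2/2 + 17·t + 39, sustituimos t = 1 para obtener x = 105/2.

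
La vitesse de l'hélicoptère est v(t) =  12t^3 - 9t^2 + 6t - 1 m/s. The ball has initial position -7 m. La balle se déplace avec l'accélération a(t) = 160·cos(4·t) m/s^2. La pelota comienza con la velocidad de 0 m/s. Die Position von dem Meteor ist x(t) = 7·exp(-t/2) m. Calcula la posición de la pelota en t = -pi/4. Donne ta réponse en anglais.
To solve this, we need to take 2 antiderivatives of our acceleration equation a(t) = 160·cos(4·t). The antiderivative of acceleration is velocity. Using v(0) = 0, we get v(t) = 40·sin(4·t). Finding the integral of v(t) and using x(0) = -7: x(t) = 3 - 10·cos(4·t). Using x(t) = 3 - 10·cos(4·t) and substituting t = -pi/4, we find x = 13.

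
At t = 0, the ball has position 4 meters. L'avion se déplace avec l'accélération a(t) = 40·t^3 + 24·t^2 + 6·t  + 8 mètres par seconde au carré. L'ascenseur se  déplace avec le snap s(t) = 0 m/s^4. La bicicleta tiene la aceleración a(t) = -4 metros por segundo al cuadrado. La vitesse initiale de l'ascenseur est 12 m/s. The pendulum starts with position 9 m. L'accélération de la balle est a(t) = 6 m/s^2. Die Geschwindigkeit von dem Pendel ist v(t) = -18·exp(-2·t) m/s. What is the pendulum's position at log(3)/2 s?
We must find the integral of our velocity equation v(t) = -18·exp(-2·t) 1 time. The integral of velocity, with x(0) = 9, gives position: x(t) = 9·exp(-2·t). We have position x(t) = 9·exp(-2·t). Substituting t = log(3)/2: x(log(3)/2) = 3.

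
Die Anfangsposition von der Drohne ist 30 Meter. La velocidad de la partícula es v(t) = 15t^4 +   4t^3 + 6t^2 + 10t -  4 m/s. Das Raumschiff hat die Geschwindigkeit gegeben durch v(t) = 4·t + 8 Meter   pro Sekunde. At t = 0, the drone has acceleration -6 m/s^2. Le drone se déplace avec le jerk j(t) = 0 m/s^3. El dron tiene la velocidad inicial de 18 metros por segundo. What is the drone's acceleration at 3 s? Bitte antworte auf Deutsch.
Um dies zu lösen, müssen wir 1 Integral unserer Gleichung für den Ruck j(t) = 0 finden. Das Integral von dem Ruck, mit a(0) = -6, ergibt die Beschleunigung: a(t) = -6. Aus der Gleichung für die Beschleunigung a(t) = -6, setzen wir t = 3 ein und erhalten a = -6.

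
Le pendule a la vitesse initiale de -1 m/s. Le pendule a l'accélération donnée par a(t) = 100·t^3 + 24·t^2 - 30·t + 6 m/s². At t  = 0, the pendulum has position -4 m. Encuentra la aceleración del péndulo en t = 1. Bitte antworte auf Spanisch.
De la ecuación de la aceleración a(t) = 100·t^3 + 24·t^2 - 30·t + 6, sustituimos t = 1 para obtener a = 100.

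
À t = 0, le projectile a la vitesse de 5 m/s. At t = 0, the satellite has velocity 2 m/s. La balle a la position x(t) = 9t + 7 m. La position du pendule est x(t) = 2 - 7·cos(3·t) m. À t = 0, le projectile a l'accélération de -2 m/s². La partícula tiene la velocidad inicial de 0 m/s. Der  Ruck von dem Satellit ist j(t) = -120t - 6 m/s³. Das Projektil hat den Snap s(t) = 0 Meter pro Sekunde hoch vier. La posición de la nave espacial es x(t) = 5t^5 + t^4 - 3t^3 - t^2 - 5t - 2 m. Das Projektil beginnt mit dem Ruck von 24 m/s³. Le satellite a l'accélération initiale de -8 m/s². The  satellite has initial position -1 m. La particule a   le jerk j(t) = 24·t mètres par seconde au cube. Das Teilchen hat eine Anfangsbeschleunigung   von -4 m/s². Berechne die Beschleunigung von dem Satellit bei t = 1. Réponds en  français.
Nous devons intégrer notre équation du jerk j(t) = -120·t - 6 1 fois. L'intégrale du jerk, avec a(0) = -8, donne l'accélération: a(t) = -60·t^2 - 6·t - 8. Nous avons l'accélération a(t) = -60·t^2 - 6·t - 8. En substituant t = 1: a(1) = -74.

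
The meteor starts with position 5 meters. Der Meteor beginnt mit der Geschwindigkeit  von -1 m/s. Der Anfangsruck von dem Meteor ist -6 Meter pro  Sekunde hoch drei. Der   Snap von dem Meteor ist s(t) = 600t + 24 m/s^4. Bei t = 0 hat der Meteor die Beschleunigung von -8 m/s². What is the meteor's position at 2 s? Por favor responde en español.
Necesitamos integrar nuestra ecuación del snap s(t) = 600·t + 24 4 veces. Integrando el snap y usando la condición inicial j(0) = -6, obtenemos j(t) = 300·t^2 + 24·t - 6. Tomando ∫j(t)dt y aplicando a(0) = -8, encontramos a(t) = 100·t^3 + 12·t^2 - 6·t - 8. La antiderivada de la aceleración, con v(0) = -1, da la velocidad: v(t) = 25·t^4 + 4·t^3 - 3·t^2 - 8·t - 1. La antiderivada de la velocidad, con x(0) = 5, da la posición: x(t) = 5·t^5 + t^4 - t^3 - 4·t^2 - t + 5. Tenemos la posición x(t) = 5·t^5 + t^4 - t^3 - 4·t^2 - t + 5. Sustituyendo t = 2: x(2) = 155.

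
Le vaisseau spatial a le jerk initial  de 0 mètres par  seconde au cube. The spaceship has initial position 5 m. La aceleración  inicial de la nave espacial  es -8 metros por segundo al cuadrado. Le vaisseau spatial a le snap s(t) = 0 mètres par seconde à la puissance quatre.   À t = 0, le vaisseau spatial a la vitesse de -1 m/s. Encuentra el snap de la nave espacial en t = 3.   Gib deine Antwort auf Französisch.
En utilisant s(t) = 0 et en substituant t = 3, nous trouvons s = 0.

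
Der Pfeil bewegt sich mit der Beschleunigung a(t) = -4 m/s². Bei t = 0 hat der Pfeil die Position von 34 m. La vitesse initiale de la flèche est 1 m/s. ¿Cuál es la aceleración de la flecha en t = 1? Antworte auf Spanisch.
De la ecuación de la aceleración a(t) = -4, sustituimos t = 1 para obtener a = -4.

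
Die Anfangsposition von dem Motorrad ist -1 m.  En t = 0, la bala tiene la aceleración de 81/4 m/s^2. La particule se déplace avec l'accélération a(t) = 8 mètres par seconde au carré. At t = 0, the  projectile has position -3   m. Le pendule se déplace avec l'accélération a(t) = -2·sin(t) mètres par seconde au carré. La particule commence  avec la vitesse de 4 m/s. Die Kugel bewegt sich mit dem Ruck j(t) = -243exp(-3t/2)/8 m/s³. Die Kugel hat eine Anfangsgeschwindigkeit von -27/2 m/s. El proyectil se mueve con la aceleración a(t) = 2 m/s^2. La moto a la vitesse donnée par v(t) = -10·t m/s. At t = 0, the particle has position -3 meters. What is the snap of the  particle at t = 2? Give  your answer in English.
To solve this, we need to take 2 derivatives of our acceleration equation a(t) = 8. Differentiating acceleration, we get jerk: j(t) = 0. Taking d/dt of j(t), we find s(t) = 0. From the given snap equation s(t) = 0, we substitute t = 2 to get s = 0.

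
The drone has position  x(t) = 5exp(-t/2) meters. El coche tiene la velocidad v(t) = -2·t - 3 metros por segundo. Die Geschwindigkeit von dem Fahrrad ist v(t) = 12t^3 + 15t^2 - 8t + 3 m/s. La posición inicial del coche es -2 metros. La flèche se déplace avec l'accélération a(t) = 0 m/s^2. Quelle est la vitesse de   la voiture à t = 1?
De l'équation de la vitesse v(t) = -2·t - 3, nous substituons t = 1 pour obtenir v = -5.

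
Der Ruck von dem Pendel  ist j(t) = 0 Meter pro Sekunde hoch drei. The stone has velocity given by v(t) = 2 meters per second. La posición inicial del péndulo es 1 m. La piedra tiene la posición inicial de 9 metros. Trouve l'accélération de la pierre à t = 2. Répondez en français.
Nous devons dériver notre équation de la vitesse v(t) = 2 1 fois. La dérivée de la vitesse donne l'accélération: a(t) = 0. En utilisant a(t) = 0 et en substituant t = 2, nous trouvons a = 0.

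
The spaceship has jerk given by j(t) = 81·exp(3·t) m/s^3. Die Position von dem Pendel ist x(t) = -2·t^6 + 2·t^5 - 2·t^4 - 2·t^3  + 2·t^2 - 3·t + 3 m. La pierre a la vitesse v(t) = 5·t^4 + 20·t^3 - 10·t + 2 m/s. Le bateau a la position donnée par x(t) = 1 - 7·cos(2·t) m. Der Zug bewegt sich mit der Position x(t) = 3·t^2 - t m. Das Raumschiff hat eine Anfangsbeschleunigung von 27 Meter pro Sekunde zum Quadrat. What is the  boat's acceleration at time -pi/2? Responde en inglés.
To solve this, we need to take 2 derivatives of our position equation x(t) = 1 - 7·cos(2·t). The derivative of position gives velocity: v(t) = 14·sin(2·t). Differentiating velocity, we get acceleration: a(t) = 28·cos(2·t). From the given acceleration equation a(t) = 28·cos(2·t), we substitute t = -pi/2 to get a = -28.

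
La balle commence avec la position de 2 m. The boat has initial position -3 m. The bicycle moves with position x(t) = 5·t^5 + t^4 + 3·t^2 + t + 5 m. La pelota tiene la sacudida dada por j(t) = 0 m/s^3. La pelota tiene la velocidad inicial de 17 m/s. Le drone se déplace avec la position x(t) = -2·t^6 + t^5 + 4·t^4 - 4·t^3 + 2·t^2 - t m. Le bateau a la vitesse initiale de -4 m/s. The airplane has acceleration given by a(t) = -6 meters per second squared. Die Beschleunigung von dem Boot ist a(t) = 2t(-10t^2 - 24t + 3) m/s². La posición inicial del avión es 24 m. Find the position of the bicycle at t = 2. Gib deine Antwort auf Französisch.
En utilisant x(t) = 5·t^5 + t^4 + 3·t^2 + t + 5 et en substituant t = 2, nous trouvons x = 195.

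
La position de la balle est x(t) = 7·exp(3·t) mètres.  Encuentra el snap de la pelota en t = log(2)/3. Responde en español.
Debemos derivar nuestra ecuación de la posición x(t) = 7·exp(3·t) 4 veces. Tomando d/dt de x(t), encontramos v(t) = 21·exp(3·t). Derivando la velocidad, obtenemos la aceleración: a(t) = 63·exp(3·t). La derivada de la aceleración da la sacudida: j(t) = 189·exp(3·t). Tomando d/dt de j(t), encontramos s(t) = 567·exp(3·t). De la ecuación del snap s(t) = 567·exp(3·t), sustituimos t = log(2)/3 para obtener s = 1134.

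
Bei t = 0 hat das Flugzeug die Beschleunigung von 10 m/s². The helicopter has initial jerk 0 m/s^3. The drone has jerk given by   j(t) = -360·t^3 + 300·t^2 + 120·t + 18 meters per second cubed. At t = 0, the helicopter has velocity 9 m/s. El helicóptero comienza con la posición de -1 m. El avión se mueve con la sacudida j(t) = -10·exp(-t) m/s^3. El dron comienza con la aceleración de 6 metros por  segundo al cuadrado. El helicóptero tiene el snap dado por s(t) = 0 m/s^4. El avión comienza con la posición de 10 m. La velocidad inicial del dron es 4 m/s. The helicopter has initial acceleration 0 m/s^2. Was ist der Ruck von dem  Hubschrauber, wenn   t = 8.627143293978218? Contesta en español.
Necesitamos integrar nuestra ecuación del snap s(t) = 0 1 vez. Integrando el snap y usando la condición inicial j(0) = 0, obtenemos j(t) = 0. Usando j(t) = 0 y sustituyendo t = 8.627143293978218, encontramos j = 0.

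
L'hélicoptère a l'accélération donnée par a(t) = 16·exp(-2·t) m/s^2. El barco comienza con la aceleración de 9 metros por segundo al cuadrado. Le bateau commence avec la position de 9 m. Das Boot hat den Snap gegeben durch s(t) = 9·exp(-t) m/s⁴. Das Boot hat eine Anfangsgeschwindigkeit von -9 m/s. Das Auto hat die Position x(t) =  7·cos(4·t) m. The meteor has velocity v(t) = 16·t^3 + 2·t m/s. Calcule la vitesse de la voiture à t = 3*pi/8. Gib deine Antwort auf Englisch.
Starting from position x(t) = 7·cos(4·t), we take 1 derivative. Taking d/dt of x(t), we find v(t) = -28·sin(4·t). Using v(t) = -28·sin(4·t) and substituting t = 3*pi/8, we find v = 28.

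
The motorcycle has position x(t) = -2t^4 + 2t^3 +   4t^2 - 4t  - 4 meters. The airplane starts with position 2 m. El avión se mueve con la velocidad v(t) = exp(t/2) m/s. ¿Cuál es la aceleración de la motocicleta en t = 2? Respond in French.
Nous devons dériver notre équation de la position x(t) = -2·t^4 + 2·t^3 + 4·t^2 - 4·t - 4 2 fois. La dérivée de la position donne la vitesse: v(t) = -8·t^3 + 6·t^2 + 8·t - 4. La dérivée de la vitesse donne l'accélération: a(t) = -24·t^2 + 12·t + 8. Nous avons l'accélération a(t) = -24·t^2 + 12·t + 8. En substituant t = 2: a(2) = -64.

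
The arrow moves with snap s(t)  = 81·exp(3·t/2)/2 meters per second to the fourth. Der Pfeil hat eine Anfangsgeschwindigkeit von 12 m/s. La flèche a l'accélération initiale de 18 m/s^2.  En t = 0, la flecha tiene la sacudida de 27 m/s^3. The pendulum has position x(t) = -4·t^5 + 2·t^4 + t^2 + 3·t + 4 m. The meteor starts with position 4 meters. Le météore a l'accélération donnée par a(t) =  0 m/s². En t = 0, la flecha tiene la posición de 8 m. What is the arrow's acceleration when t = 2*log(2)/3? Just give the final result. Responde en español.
La respuesta es 36.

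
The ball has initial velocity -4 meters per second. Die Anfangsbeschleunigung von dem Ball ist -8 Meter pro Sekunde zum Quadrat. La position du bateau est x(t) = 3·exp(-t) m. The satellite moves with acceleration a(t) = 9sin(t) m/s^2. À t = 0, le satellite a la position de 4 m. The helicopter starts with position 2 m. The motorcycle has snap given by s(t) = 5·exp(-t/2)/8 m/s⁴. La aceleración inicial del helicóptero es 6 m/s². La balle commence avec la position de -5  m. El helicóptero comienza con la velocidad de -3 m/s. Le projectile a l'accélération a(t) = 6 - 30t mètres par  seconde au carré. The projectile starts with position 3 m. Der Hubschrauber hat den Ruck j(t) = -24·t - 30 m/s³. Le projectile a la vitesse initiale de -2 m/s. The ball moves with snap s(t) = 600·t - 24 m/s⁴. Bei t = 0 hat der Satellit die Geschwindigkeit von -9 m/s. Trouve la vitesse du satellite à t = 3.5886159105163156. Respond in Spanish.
Para resolver esto, necesitamos tomar 1 integral de nuestra ecuación de la aceleración a(t) = 9·sin(t). Integrando la aceleración y usando la condición inicial v(0) = -9, obtenemos v(t) = -9·cos(t). De la ecuación de la velocidad v(t) = -9·cos(t), sustituimos t = 3.5886159105163156 para obtener v = 8.11564102488359.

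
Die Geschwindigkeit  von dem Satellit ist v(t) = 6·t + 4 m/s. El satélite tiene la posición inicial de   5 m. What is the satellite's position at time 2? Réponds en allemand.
Wir müssen die Stammfunktion unserer Gleichung für die Geschwindigkeit v(t) = 6·t + 4 1-mal finden. Das Integral von der Geschwindigkeit ist die Position. Mit x(0) = 5 erhalten wir x(t) = 3·t^2 + 4·t + 5. Aus der Gleichung für die Position x(t) = 3·t^2 + 4·t + 5, setzen wir t = 2 ein und erhalten x = 25.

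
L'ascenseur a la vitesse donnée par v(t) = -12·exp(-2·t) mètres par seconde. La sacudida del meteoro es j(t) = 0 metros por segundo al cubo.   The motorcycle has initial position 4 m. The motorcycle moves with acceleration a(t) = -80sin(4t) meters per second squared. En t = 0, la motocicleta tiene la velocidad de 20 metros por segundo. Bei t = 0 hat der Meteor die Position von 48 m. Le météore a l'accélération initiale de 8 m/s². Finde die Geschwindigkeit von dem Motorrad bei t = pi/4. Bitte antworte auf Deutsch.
Um dies zu lösen, müssen wir 1 Integral unserer Gleichung für die Beschleunigung a(t) = -80·sin(4·t) finden. Mit ∫a(t)dt und Anwendung von v(0) = 20, finden wir v(t) = 20·cos(4·t). Wir haben die Geschwindigkeit v(t) = 20·cos(4·t). Durch Einsetzen von t = pi/4: v(pi/4) = -20.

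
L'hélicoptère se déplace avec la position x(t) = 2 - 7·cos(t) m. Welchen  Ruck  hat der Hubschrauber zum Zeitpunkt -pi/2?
Um dies zu lösen, müssen wir 3 Ableitungen unserer Gleichung für die Position x(t) = 2 - 7·cos(t) nehmen. Durch Ableiten von der Position erhalten wir die Geschwindigkeit: v(t) = 7·sin(t). Durch Ableiten von der Geschwindigkeit erhalten wir die Beschleunigung: a(t) = 7·cos(t). Durch Ableiten von der Beschleunigung erhalten wir den Ruck: j(t) = -7·sin(t). Wir haben den Ruck j(t) = -7·sin(t). Durch Einsetzen von t = -pi/2: j(-pi/2) = 7.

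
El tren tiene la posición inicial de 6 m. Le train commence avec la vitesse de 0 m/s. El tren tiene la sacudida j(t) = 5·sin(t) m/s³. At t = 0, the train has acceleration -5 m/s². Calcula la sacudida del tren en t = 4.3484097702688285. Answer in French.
Nous avons le jerk j(t) = 5·sin(t). En substituant t = 4.3484097702688285: j(4.3484097702688285) = -4.67243822323155.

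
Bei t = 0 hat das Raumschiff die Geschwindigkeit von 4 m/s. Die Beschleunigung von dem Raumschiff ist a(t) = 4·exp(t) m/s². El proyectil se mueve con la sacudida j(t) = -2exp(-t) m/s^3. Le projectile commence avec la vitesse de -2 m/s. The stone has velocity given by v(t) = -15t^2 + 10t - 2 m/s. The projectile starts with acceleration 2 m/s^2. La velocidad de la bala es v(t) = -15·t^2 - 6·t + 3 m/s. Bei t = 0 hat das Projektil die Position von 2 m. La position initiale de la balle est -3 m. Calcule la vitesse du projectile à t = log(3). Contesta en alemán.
Wir müssen unsere Gleichung für den Ruck j(t) = -2·exp(-t) 2-mal integrieren. Mit ∫j(t)dt und Anwendung von a(0) = 2, finden wir a(t) = 2·exp(-t). Das Integral von der Beschleunigung, mit v(0) = -2, ergibt die Geschwindigkeit: v(t) = -2·exp(-t). Aus der Gleichung für die Geschwindigkeit v(t) = -2·exp(-t), setzen wir t = log(3) ein und erhalten v = -2/3.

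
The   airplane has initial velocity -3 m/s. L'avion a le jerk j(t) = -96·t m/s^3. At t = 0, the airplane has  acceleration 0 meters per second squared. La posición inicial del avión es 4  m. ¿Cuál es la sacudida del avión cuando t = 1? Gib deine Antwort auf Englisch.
We have jerk j(t) = -96·t. Substituting t = 1: j(1) = -96.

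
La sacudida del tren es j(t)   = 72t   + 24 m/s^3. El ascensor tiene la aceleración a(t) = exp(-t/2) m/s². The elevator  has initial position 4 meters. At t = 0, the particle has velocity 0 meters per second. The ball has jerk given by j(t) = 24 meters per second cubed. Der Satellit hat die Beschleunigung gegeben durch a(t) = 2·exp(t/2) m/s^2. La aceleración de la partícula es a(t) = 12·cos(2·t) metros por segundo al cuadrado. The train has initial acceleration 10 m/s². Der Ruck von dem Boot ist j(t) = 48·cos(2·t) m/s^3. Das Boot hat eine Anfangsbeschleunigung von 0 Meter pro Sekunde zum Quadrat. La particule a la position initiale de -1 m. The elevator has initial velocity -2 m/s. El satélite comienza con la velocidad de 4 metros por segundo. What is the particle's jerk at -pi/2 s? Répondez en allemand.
Um dies zu lösen, müssen wir 1 Ableitung unserer Gleichung für die Beschleunigung a(t) = 12·cos(2·t) nehmen. Durch Ableiten von der Beschleunigung erhalten wir den Ruck: j(t) = -24·sin(2·t). Wir haben den Ruck j(t) = -24·sin(2·t). Durch Einsetzen von t = -pi/2: j(-pi/2) = 0.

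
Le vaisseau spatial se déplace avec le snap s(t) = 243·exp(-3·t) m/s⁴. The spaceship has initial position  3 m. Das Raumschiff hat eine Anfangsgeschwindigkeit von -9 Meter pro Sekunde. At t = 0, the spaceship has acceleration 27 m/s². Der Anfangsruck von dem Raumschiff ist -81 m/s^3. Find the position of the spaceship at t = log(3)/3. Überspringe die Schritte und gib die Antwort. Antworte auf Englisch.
x(log(3)/3) = 1.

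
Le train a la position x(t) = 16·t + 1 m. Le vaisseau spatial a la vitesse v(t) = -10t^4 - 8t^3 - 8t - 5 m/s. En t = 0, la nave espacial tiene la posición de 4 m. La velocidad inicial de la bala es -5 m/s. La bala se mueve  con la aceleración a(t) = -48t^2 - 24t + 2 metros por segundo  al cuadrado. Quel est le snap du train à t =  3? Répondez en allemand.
Ausgehend von der Position x(t) = 16·t + 1, nehmen wir 4 Ableitungen. Die Ableitung von der Position ergibt die Geschwindigkeit: v(t) = 16. Durch Ableiten von der Geschwindigkeit erhalten wir die Beschleunigung: a(t) = 0. Mit d/dt von a(t) finden wir j(t) = 0. Durch Ableiten von dem Ruck erhalten wir den Snap: s(t) = 0. Mit s(t) = 0 und Einsetzen von t = 3, finden wir s = 0.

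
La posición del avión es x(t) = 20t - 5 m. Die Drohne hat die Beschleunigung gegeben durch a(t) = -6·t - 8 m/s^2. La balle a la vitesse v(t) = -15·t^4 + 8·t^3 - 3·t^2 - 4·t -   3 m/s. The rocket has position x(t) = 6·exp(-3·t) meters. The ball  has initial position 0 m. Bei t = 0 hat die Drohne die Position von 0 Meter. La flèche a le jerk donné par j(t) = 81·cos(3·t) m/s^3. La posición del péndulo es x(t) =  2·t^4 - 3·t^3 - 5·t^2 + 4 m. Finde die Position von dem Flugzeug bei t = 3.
Mit x(t) = 20·t - 5 und Einsetzen von t = 3, finden wir x = 55.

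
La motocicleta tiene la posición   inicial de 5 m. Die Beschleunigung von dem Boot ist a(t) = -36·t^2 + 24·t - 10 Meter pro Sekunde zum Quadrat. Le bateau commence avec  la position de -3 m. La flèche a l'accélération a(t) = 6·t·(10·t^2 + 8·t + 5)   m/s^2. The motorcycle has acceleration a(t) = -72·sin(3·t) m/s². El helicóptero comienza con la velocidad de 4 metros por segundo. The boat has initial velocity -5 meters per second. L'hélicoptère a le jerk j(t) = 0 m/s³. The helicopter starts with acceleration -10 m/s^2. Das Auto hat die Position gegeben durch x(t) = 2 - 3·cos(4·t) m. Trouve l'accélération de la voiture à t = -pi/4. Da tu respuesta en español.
Para resolver esto, necesitamos tomar 2 derivadas de nuestra ecuación de la posición x(t) = 2 - 3·cos(4·t). La derivada de la posición da la velocidad: v(t) = 12·sin(4·t). Derivando la velocidad, obtenemos la aceleración: a(t) = 48·cos(4·t). Usando a(t) = 48·cos(4·t) y sustituyendo t = -pi/4, encontramos a = -48.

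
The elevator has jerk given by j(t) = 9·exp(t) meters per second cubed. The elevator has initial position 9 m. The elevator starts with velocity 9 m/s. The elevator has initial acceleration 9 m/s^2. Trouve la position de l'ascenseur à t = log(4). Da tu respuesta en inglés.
To find the answer, we compute 3 integrals of j(t) = 9·exp(t). Taking ∫j(t)dt and applying a(0) = 9, we find a(t) = 9·exp(t). The antiderivative of acceleration is velocity. Using v(0) = 9, we get v(t) = 9·exp(t). The integral of velocity is position. Using x(0) = 9, we get x(t) = 9·exp(t). From the given position equation x(t) = 9·exp(t), we substitute t = log(4) to get x = 36.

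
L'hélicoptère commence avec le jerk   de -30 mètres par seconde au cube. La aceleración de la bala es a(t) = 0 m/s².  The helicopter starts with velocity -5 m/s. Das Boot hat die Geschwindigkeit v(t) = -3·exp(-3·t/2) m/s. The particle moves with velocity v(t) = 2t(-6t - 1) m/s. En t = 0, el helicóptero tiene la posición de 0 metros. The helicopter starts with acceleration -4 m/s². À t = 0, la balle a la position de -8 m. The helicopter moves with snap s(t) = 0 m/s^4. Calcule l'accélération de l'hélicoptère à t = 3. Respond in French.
En partant du snap s(t) = 0, nous prenons 2 primitives. En intégrant le snap et en utilisant la condition initiale j(0) = -30, nous obtenons j(t) = -30. En prenant ∫j(t)dt et en appliquant a(0) = -4, nous trouvons a(t) = -30·t - 4. En utilisant a(t) = -30·t - 4 et en substituant t = 3, nous trouvons a = -94.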